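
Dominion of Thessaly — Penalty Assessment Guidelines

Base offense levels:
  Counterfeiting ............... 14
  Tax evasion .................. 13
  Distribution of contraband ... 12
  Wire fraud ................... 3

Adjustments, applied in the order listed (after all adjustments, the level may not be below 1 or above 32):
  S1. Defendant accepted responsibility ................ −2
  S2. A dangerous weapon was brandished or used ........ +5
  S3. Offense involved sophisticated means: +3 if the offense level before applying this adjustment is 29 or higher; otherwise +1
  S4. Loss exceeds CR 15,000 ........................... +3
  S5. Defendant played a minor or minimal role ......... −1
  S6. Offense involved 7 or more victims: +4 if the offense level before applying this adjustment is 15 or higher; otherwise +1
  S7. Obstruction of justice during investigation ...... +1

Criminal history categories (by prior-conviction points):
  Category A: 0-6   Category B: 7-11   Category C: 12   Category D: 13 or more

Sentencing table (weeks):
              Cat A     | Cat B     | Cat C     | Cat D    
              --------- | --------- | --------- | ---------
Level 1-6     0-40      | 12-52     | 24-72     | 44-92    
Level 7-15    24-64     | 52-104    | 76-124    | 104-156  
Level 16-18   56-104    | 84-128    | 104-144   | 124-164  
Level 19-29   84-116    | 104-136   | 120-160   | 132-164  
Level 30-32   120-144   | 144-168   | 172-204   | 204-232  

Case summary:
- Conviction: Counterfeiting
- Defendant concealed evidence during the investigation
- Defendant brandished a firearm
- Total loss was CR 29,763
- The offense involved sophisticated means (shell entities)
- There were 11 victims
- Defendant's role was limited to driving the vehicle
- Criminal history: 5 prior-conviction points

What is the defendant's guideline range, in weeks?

Base offense level for counterfeiting: 14.
S2 applies: 14 + 5 = 19.
S3 applies (level before this adjustment is 19 < 29, so +1): 19 + 1 = 20.
S4 applies: 20 + 3 = 23.
S5 applies: 23 − 1 = 22.
S6 applies (level before this adjustment is 22 ≥ 15, so +4): 22 + 4 = 26.
S7 applies: 26 + 1 = 27.
Final offense level: 27.
Criminal history: 5 prior points → Category A (0-6).
Level 27 falls in the 19-29 band.
Grid: Level 19-29 × Category A = 84-116 weeks.

84-116 weeks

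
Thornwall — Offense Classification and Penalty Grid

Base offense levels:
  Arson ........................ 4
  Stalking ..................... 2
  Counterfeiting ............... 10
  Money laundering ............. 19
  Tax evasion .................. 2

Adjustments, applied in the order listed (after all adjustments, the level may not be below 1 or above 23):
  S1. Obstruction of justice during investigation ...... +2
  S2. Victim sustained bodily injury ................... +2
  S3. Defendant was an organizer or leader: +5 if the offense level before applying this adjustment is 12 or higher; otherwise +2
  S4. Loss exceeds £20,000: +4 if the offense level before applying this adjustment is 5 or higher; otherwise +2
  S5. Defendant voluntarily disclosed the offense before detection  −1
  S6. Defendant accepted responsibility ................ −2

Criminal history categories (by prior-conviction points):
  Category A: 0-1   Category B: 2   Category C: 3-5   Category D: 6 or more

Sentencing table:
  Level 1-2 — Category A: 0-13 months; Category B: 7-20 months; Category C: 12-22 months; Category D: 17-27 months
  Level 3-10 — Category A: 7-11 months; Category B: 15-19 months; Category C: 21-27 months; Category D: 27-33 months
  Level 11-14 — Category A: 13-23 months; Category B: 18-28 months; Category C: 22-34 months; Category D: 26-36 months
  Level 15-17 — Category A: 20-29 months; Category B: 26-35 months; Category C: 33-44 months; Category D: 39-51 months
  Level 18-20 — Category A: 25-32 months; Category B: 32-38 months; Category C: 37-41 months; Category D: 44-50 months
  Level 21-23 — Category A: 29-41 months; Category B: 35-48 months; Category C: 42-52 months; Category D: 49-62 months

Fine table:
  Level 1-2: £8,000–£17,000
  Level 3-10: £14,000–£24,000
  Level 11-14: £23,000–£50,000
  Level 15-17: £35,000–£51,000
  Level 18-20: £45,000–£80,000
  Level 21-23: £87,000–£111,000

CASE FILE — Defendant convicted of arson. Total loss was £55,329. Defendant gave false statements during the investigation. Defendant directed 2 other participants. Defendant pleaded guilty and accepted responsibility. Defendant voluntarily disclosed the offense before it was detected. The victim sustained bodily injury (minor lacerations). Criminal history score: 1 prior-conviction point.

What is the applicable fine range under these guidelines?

£23,000–£50,000

Base offense level for arson: 4.
S1 applies: 4 + 2 = 6.
S2 applies: 6 + 2 = 8.
S3 applies (level before this adjustment is 8 < 12, so +2): 8 + 2 = 10.
S4 applies (level before this adjustment is 10 ≥ 5, so +4): 10 + 4 = 14.
S5 applies: 14 − 1 = 13.
S6 applies: 13 − 2 = 11.
Final offense level: 11.
Level 11 falls in the 11-14 band.
Fine table: Level 11-14 → £23,000–£50,000.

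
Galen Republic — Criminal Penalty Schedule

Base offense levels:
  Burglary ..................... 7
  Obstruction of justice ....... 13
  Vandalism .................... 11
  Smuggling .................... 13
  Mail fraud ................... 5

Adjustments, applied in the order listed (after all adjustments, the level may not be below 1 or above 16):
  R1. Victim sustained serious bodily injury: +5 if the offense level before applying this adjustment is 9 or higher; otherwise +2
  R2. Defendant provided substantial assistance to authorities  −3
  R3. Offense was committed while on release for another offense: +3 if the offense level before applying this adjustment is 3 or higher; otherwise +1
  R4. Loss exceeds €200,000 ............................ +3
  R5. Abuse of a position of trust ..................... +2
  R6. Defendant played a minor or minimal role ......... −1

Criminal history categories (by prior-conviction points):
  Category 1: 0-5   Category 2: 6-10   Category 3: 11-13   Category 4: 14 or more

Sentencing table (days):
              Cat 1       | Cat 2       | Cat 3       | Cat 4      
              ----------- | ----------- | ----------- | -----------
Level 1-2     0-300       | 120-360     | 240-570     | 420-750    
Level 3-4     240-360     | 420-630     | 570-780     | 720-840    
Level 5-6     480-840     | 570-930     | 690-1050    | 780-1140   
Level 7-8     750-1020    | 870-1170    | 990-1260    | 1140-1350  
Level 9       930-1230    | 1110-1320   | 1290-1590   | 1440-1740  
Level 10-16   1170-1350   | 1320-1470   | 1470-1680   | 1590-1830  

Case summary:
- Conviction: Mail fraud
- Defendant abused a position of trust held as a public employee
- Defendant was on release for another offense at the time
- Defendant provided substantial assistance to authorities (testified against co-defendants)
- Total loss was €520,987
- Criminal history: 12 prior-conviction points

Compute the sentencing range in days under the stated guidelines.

Base offense level for mail fraud: 5.
R2 applies: 5 − 3 = 2.
R3 applies (level before this adjustment is 2 < 3, so +1): 2 + 1 = 3.
R4 applies: 3 + 3 = 6.
R5 applies: 6 + 2 = 8.
R6 does not apply.
Final offense level: 8.
Criminal history: 12 prior points → Category 3 (11-13).
Level 8 falls in the 7-8 band.
Grid: Level 7-8 × Category 3 = 990-1260 days.

990-1260 days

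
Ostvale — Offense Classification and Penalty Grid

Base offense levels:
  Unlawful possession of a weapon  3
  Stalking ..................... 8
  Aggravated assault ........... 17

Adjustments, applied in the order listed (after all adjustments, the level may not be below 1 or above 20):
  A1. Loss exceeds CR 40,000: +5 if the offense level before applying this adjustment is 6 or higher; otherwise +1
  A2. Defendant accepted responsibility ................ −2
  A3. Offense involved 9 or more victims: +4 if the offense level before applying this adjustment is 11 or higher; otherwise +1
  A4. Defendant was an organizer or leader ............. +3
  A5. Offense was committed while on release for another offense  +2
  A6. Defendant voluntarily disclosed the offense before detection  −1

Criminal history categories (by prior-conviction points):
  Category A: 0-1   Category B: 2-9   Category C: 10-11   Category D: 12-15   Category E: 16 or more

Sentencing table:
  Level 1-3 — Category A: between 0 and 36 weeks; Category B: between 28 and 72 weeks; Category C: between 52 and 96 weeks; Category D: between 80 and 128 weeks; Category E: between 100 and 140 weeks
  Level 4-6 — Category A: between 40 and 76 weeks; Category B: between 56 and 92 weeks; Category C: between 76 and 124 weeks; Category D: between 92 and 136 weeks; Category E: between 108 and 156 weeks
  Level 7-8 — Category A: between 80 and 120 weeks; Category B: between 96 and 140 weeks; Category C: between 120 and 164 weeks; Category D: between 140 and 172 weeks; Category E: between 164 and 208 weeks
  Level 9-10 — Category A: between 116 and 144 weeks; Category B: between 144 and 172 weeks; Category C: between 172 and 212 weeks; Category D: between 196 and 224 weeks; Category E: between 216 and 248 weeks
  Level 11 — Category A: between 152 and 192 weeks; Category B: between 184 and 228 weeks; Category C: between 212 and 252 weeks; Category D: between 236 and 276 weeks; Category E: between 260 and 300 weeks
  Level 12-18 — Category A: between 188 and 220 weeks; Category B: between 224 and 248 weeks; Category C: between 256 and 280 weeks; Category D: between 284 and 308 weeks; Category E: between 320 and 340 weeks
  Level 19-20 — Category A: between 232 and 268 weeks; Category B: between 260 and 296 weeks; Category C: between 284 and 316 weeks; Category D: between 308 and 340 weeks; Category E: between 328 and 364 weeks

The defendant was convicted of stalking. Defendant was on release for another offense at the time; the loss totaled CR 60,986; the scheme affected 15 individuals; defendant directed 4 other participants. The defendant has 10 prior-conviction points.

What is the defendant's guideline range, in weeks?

Base offense level for stalking: 8.
A1 applies (level before this adjustment is 8 ≥ 6, so +5): 8 + 5 = 13.
A3 applies (level before this adjustment is 13 ≥ 11, so +4): 13 + 4 = 17.
A4 applies: 17 + 3 = 20.
A5 applies: 20 + 2 = 22.
A6 does not apply.
Level 22 exceeds the maximum of 20; capped at 20.
Final offense level: 20.
Criminal history: 10 prior points → Category C (10-11).
Level 20 falls in the 19-20 band.
Grid: Level 19-20 × Category C = 284-316 weeks.

284-316 weeks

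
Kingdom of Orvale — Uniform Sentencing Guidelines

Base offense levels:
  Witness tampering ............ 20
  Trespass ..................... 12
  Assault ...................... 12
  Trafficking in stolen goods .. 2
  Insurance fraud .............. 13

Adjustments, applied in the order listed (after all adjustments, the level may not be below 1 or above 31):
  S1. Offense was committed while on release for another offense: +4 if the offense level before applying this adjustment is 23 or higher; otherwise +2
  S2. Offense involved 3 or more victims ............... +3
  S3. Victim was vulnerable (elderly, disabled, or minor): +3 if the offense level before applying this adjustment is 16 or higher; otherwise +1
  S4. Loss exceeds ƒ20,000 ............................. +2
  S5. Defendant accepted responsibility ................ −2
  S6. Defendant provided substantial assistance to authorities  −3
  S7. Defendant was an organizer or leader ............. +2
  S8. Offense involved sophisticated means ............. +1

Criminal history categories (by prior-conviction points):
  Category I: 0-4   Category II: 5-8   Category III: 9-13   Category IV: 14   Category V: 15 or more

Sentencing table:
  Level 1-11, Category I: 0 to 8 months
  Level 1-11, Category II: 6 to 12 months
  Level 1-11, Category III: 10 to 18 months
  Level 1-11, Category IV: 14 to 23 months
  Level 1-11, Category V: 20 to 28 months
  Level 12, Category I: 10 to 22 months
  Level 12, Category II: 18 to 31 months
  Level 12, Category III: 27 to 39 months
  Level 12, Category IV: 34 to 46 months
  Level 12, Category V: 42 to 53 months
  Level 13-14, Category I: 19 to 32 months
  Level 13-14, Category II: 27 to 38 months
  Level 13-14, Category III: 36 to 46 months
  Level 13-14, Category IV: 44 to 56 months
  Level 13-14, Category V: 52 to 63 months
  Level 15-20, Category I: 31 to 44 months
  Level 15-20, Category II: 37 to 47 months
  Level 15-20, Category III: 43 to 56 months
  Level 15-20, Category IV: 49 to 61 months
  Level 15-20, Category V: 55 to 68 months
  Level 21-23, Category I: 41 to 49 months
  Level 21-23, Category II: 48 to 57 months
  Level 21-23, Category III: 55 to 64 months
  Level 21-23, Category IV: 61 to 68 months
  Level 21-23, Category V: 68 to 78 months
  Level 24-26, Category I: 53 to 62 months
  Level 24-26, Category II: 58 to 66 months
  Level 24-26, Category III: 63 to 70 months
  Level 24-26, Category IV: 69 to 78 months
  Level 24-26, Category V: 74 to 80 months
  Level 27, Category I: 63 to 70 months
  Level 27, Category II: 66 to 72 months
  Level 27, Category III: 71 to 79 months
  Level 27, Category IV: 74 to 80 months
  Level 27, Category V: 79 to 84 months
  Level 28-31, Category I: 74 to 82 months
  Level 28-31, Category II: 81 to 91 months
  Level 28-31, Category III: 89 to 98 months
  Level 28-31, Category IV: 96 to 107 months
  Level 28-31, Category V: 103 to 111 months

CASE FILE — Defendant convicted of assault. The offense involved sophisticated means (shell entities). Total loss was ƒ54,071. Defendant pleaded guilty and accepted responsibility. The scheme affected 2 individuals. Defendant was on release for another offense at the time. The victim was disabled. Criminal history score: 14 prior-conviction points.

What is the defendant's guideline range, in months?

Base offense level for assault: 12.
S1 applies (level before this adjustment is 12 < 23, so +2): 12 + 2 = 14.
S2 does not apply.
S3 applies (level before this adjustment is 14 < 16, so +1): 14 + 1 = 15.
S4 applies: 15 + 2 = 17.
S5 applies: 17 − 2 = 15.
S7 does not apply.
S8 applies: 15 + 1 = 16.
Final offense level: 16.
Criminal history: 14 prior points → Category IV (14).
Level 16 falls in the 15-20 band.
Grid: Level 15-20 × Category IV = 49-61 months.

49-61 months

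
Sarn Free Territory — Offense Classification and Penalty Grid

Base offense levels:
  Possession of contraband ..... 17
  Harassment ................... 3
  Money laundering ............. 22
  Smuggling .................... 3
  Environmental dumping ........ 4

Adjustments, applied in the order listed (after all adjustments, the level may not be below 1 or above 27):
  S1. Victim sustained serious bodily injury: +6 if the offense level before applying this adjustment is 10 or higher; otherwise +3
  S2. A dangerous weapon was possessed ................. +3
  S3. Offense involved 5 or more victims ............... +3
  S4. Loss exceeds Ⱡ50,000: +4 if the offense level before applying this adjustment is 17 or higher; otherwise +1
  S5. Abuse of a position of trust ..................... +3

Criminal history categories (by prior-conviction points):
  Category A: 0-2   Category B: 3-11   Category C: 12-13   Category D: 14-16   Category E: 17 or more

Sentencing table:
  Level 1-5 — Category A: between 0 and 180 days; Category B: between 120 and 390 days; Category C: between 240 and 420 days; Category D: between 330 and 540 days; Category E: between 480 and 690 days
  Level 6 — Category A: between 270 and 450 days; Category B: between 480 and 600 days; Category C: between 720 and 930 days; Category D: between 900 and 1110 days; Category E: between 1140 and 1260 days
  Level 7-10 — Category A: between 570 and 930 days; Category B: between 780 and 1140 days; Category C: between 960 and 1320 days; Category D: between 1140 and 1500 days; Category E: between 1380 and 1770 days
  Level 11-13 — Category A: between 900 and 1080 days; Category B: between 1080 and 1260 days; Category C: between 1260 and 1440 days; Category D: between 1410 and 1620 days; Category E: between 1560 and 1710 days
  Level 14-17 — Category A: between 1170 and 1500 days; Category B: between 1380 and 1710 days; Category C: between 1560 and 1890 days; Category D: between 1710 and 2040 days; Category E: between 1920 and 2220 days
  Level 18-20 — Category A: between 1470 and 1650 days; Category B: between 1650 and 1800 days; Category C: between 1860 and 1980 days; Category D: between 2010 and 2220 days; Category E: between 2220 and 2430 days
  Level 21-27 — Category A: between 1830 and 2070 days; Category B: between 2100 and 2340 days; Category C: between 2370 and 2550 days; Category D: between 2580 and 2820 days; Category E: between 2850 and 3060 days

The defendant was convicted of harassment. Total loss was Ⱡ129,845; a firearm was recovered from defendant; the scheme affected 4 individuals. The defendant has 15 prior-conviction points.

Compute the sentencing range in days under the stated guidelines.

Base offense level for harassment: 3.
S1 does not apply.
S2 applies: 3 + 3 = 6.
S3 does not apply.
S4 applies (level before this adjustment is 6 < 17, so +1): 6 + 1 = 7.
S5 does not apply.
Final offense level: 7.
Criminal history: 15 prior points → Category D (14-16).
Level 7 falls in the 7-10 band.
Grid: Level 7-10 × Category D = 1140-1500 days.

1140-1500 days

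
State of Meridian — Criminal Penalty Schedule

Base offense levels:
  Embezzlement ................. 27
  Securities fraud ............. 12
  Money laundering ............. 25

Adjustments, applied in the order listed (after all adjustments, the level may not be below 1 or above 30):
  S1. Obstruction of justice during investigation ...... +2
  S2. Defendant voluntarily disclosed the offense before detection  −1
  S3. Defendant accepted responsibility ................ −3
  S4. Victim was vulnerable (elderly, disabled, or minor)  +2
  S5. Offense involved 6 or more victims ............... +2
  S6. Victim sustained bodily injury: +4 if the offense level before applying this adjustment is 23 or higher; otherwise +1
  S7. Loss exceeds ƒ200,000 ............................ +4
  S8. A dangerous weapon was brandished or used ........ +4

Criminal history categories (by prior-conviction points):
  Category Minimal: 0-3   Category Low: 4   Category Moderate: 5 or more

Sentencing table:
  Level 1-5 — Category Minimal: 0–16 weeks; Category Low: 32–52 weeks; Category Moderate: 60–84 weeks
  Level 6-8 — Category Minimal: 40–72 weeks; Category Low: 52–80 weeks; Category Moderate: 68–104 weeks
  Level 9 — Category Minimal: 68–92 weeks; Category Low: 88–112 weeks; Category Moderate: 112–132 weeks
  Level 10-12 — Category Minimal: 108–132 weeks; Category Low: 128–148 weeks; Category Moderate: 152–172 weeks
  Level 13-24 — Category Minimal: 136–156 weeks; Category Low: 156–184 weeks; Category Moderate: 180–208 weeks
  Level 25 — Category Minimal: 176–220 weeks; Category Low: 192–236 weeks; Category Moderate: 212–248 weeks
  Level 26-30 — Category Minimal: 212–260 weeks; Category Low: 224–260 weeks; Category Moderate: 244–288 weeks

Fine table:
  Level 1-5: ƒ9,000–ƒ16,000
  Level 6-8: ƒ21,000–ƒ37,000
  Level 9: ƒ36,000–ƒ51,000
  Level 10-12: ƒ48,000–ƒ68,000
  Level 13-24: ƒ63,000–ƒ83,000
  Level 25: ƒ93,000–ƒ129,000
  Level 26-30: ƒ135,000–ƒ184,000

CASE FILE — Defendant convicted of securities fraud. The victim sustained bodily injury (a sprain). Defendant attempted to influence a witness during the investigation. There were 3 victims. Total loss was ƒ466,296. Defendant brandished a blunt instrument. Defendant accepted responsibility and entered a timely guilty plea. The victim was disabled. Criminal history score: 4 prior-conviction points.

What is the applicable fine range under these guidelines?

Base offense level for securities fraud: 12.
S1 applies: 12 + 2 = 14.
S2 does not apply.
S3 applies: 14 − 3 = 11.
S4 applies: 11 + 2 = 13.
S5 does not apply.
S6 applies (level before this adjustment is 13 < 23, so +1): 13 + 1 = 14.
S7 applies: 14 + 4 = 18.
S8 applies: 18 + 4 = 22.
Final offense level: 22.
Level 22 falls in the 13-24 band.
Fine table: Level 13-24 → ƒ63,000–ƒ83,000.

ƒ63,000–ƒ83,000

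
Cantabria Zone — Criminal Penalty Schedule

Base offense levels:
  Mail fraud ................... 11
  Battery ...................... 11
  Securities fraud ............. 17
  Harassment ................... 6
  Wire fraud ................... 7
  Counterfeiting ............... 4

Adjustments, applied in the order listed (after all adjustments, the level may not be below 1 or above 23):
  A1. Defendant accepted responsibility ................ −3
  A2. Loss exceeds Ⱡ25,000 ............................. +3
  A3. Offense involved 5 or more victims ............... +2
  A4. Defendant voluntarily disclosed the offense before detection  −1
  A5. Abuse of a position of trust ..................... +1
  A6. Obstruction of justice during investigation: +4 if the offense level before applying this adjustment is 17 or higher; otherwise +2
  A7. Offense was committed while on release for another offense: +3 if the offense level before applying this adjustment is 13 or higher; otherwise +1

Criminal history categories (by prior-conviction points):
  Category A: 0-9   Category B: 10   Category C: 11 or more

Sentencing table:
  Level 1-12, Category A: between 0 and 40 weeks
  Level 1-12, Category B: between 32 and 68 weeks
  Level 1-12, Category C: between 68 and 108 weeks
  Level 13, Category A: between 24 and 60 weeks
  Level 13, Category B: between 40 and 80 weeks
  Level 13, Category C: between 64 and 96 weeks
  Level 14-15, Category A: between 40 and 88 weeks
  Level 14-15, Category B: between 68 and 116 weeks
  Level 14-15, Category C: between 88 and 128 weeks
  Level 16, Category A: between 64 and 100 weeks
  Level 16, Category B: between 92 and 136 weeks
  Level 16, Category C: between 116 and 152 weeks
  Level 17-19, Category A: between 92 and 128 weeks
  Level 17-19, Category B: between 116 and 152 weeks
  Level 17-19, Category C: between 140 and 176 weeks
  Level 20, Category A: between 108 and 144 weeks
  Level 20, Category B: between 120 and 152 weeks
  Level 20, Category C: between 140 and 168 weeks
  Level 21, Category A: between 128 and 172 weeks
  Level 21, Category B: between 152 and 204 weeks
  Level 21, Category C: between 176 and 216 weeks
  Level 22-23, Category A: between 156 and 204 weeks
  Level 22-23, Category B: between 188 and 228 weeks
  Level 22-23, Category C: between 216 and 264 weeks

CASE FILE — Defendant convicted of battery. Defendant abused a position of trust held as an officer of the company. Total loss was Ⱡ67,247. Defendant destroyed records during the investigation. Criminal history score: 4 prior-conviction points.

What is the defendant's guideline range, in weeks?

92-128 weeks

Base offense level for battery: 11.
A2 applies: 11 + 3 = 14.
A4 does not apply.
A5 applies: 14 + 1 = 15.
A6 applies (level before this adjustment is 15 < 17, so +2): 15 + 2 = 17.
A7 does not apply.
Final offense level: 17.
Criminal history: 4 prior points → Category A (0-9).
Level 17 falls in the 17-19 band.
Grid: Level 17-19 × Category A = 92-128 weeks.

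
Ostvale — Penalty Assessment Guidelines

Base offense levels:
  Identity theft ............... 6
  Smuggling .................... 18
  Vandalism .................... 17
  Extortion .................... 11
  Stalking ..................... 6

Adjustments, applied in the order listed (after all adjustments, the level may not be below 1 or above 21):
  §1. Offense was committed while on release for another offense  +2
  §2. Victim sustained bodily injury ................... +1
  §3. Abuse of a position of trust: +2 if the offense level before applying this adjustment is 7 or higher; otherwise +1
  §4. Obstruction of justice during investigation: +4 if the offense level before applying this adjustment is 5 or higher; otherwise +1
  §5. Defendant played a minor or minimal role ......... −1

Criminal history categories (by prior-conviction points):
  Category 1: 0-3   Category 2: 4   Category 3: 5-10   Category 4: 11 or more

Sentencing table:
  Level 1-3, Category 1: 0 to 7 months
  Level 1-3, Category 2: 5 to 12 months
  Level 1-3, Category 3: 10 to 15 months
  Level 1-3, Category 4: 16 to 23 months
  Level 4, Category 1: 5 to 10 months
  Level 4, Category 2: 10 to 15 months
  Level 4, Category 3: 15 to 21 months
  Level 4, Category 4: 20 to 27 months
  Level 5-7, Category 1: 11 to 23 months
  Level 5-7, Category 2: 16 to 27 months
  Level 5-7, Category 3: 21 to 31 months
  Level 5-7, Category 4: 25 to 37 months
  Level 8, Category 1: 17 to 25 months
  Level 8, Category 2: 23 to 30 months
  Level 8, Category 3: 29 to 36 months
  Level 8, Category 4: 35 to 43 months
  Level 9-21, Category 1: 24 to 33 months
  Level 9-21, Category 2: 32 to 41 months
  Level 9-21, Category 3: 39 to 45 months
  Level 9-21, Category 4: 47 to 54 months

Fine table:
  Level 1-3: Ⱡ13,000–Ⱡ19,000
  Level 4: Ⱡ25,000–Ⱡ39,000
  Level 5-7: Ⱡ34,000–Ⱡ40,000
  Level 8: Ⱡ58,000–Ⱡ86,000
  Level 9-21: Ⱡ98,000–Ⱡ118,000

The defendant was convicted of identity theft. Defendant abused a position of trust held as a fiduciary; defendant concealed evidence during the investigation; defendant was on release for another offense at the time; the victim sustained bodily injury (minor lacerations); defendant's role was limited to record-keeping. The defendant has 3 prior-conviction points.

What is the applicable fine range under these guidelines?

Base offense level for identity theft: 6.
§1 applies: 6 + 2 = 8.
§2 applies: 8 + 1 = 9.
§3 applies (level before this adjustment is 9 ≥ 7, so +2): 9 + 2 = 11.
§4 applies (level before this adjustment is 11 ≥ 5, so +4): 11 + 4 = 15.
§5 applies: 15 − 1 = 14.
Final offense level: 14.
Level 14 falls in the 9-21 band.
Fine table: Level 9-21 → Ⱡ98,000–Ⱡ118,000.

Ⱡ98,000–Ⱡ118,000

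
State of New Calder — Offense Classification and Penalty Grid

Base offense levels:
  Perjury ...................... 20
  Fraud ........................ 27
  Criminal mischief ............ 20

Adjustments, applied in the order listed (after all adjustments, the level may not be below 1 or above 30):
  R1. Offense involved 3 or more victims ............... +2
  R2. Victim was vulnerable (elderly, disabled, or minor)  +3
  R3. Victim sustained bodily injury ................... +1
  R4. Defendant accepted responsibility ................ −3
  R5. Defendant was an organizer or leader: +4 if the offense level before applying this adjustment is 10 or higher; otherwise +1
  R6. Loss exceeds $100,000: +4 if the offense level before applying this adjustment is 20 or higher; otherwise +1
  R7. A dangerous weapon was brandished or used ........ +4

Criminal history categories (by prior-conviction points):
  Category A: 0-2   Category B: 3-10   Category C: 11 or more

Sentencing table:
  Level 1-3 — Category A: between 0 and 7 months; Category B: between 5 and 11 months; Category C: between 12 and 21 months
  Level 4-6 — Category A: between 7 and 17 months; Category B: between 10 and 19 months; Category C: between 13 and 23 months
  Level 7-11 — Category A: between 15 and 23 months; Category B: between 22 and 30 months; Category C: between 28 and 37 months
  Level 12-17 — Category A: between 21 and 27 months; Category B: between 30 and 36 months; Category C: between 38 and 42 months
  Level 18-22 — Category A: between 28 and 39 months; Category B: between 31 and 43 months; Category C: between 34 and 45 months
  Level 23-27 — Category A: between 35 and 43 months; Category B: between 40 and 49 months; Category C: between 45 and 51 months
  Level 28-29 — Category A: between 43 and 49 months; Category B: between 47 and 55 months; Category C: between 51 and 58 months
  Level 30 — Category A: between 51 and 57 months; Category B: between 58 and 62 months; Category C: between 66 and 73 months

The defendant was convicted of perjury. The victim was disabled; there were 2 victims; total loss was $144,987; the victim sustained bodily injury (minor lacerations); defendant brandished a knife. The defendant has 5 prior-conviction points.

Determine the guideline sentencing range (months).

58-62 months

Base offense level for perjury: 20.
R2 applies: 20 + 3 = 23.
R3 applies: 23 + 1 = 24.
R6 applies (level before this adjustment is 24 ≥ 20, so +4): 24 + 4 = 28.
R7 applies: 28 + 4 = 32.
Level 32 exceeds the maximum of 30; capped at 30.
Final offense level: 30.
Criminal history: 5 prior points → Category B (3-10).
Level 30 falls in the 30 band.
Grid: Level 30 × Category B = 58-62 months.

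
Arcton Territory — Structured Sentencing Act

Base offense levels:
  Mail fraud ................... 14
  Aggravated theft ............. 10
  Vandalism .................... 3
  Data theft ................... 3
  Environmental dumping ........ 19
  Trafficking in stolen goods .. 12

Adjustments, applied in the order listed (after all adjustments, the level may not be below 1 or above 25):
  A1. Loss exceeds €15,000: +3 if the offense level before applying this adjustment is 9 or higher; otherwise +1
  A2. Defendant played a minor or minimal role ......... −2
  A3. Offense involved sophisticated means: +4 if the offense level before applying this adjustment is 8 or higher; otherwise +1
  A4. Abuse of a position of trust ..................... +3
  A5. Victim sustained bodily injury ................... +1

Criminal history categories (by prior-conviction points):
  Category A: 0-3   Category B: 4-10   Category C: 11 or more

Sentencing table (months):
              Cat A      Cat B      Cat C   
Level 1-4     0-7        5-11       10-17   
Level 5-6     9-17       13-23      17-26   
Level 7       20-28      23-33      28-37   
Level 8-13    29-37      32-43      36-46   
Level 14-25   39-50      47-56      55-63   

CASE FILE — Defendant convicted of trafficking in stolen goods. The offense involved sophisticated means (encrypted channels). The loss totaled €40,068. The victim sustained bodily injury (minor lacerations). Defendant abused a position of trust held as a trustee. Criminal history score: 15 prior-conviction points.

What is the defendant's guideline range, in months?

Base offense level for trafficking in stolen goods: 12.
A1 applies (level before this adjustment is 12 ≥ 9, so +3): 12 + 3 = 15.
A3 applies (level before this adjustment is 15 ≥ 8, so +4): 15 + 4 = 19.
A4 applies: 19 + 3 = 22.
A5 applies: 22 + 1 = 23.
Final offense level: 23.
Criminal history: 15 prior points → Category C (11+).
Level 23 falls in the 14-25 band.
Grid: Level 14-25 × Category C = 55-63 months.

55-63 months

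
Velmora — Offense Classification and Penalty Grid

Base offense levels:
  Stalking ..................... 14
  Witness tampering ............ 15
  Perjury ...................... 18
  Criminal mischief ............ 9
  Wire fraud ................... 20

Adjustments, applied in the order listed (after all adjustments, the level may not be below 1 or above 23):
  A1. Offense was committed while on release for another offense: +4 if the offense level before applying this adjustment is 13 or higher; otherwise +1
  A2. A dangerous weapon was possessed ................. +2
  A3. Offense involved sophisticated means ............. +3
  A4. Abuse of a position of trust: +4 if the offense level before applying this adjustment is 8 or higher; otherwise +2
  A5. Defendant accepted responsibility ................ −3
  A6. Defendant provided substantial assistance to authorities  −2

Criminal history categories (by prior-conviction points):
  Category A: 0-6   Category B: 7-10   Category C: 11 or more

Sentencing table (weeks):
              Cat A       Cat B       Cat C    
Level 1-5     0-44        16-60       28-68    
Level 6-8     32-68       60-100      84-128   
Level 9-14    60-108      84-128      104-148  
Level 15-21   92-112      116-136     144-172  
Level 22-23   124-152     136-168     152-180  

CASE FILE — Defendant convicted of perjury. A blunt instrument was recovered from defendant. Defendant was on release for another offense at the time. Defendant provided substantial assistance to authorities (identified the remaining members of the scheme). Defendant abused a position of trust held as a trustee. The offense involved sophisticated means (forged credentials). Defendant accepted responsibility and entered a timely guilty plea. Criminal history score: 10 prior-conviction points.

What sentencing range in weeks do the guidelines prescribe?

Base offense level for perjury: 18.
A1 applies (level before this adjustment is 18 ≥ 13, so +4): 18 + 4 = 22.
A2 applies: 22 + 2 = 24.
A3 applies: 24 + 3 = 27.
A4 applies (level before this adjustment is 27 ≥ 8, so +4): 27 + 4 = 31.
A5 applies: 31 − 3 = 28.
A6 applies: 28 − 2 = 26.
Level 26 exceeds the maximum of 23; capped at 23.
Final offense level: 23.
Criminal history: 10 prior points → Category B (7-10).
Level 23 falls in the 22-23 band.
Grid: Level 22-23 × Category B = 136-168 weeks.

136-168 weeks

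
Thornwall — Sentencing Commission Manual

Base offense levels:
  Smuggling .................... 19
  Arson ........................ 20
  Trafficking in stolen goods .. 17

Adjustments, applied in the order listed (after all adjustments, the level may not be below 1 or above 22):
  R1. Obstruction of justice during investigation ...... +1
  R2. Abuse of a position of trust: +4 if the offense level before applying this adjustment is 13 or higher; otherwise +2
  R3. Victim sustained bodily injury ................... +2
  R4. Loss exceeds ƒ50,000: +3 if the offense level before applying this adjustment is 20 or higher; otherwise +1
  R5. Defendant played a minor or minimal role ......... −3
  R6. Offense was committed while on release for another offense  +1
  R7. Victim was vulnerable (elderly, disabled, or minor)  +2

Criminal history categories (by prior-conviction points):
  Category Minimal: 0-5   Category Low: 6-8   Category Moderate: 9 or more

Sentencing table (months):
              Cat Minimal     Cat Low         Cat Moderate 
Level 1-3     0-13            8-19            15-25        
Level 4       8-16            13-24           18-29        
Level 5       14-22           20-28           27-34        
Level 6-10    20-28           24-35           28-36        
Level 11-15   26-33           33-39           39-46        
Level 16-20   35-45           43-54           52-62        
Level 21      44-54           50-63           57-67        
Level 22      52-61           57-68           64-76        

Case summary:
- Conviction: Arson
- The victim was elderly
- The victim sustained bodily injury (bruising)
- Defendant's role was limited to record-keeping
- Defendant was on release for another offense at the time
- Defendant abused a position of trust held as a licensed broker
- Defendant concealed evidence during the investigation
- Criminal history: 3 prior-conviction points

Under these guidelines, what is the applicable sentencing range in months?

Base offense level for arson: 20.
R1 applies: 20 + 1 = 21.
R2 applies (level before this adjustment is 21 ≥ 13, so +4): 21 + 4 = 25.
R3 applies: 25 + 2 = 27.
R4 does not apply.
R5 applies: 27 − 3 = 24.
R6 applies: 24 + 1 = 25.
R7 applies: 25 + 2 = 27.
Level 27 exceeds the maximum of 22; capped at 22.
Final offense level: 22.
Criminal history: 3 prior points → Category Minimal (0-5).
Level 22 falls in the 22 band.
Grid: Level 22 × Category Minimal = 52-61 months.

52-61 months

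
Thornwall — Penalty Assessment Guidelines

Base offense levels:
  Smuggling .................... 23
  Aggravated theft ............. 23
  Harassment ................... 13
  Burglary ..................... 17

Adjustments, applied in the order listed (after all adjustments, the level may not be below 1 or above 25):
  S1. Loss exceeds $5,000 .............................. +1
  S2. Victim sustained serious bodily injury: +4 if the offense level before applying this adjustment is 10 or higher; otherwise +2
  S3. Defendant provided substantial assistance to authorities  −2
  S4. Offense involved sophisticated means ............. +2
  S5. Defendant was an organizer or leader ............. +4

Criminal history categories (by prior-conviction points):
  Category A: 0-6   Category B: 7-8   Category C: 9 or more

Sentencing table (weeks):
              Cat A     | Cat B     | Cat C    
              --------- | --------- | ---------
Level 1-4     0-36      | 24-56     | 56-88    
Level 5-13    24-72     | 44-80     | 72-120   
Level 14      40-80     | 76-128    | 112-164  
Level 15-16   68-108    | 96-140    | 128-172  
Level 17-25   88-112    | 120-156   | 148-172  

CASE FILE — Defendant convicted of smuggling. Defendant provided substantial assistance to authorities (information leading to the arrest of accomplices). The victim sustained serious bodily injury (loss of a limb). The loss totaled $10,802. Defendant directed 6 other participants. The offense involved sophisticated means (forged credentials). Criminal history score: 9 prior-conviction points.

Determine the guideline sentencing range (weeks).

148-172 weeks

Base offense level for smuggling: 23.
S1 applies: 23 + 1 = 24.
S2 applies (level before this adjustment is 24 ≥ 10, so +4): 24 + 4 = 28.
S3 applies: 28 − 2 = 26.
S4 applies: 26 + 2 = 28.
S5 applies: 28 + 4 = 32.
Level 32 exceeds the maximum of 25; capped at 25.
Final offense level: 25.
Criminal history: 9 prior points → Category C (9+).
Level 25 falls in the 17-25 band.
Grid: Level 17-25 × Category C = 148-172 weeks.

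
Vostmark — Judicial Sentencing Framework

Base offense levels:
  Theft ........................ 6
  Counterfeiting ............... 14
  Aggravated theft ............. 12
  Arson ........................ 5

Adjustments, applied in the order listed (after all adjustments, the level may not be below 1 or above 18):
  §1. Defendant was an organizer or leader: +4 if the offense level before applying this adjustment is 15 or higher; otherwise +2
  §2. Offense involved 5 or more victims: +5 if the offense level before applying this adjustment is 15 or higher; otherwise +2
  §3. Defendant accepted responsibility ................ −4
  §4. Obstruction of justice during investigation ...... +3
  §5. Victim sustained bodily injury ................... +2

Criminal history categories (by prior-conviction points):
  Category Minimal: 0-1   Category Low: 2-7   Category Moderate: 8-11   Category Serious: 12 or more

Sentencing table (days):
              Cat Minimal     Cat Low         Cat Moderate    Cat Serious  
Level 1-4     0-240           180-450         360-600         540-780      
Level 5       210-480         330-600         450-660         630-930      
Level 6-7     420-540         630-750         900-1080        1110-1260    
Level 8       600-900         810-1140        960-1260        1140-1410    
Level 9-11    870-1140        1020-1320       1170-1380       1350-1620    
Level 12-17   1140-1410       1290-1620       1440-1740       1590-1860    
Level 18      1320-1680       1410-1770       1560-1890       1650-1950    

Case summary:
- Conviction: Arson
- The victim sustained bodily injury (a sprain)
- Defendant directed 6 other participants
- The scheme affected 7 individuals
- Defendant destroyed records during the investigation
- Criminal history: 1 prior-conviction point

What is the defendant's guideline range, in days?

Base offense level for arson: 5.
§1 applies (level before this adjustment is 5 < 15, so +2): 5 + 2 = 7.
§2 applies (level before this adjustment is 7 < 15, so +2): 7 + 2 = 9.
§4 applies: 9 + 3 = 12.
§5 applies: 12 + 2 = 14.
Final offense level: 14.
Criminal history: 1 prior point → Category Minimal (0-1).
Level 14 falls in the 12-17 band.
Grid: Level 12-17 × Category Minimal = 1140-1410 days.

1140-1410 days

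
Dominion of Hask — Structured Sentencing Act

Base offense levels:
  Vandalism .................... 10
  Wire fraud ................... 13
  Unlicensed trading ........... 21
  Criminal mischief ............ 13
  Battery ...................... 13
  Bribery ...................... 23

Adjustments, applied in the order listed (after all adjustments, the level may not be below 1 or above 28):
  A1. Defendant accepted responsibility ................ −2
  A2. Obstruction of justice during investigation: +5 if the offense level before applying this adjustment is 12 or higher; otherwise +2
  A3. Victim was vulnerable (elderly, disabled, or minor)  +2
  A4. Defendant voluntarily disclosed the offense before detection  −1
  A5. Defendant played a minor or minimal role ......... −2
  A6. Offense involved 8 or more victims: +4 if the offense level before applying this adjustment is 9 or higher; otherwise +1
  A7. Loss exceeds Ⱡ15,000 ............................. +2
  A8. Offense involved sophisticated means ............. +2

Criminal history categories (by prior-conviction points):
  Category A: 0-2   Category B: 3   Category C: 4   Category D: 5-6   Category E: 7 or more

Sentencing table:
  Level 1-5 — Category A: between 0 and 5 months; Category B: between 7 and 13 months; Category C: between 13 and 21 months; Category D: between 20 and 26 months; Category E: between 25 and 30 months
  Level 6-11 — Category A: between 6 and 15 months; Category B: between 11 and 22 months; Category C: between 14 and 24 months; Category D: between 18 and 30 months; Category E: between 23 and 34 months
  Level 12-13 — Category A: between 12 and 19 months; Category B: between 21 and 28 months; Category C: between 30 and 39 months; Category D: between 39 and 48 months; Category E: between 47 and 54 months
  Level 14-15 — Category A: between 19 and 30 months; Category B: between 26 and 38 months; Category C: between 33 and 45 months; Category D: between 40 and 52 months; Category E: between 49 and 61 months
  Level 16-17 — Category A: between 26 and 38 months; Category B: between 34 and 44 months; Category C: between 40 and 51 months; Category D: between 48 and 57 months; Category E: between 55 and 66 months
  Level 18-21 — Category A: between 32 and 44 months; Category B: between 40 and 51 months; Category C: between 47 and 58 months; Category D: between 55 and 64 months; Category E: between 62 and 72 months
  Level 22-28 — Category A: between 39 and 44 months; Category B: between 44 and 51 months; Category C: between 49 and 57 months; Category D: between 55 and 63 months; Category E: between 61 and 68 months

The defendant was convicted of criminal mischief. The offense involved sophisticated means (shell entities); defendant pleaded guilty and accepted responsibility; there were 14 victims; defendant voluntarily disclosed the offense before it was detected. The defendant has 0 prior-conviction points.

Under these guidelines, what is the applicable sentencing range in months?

26-38 months

Base offense level for criminal mischief: 13.
A1 applies: 13 − 2 = 11.
A3 does not apply.
A4 applies: 11 − 1 = 10.
A5 does not apply.
A6 applies (level before this adjustment is 10 ≥ 9, so +4): 10 + 4 = 14.
A8 applies: 14 + 2 = 16.
Final offense level: 16.
Criminal history: 0 prior points → Category A (0-2).
Level 16 falls in the 16-17 band.
Grid: Level 16-17 × Category A = 26-38 months.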